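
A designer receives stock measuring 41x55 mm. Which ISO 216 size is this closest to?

C9 (40 × 57 mm)

Aspect ratio 55/41 ≈ 1.341 (ISO target is √2 ≈ 1.414).
In the C-series (envelope sizes, between A and B): C9 = 40 × 57 mm.
Off by 3 mm total — nearest standard size.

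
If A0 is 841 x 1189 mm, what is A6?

105 × 148 mm

A1: ⌊1189/2⌋ × 841 = 594 × 841 mm
A2: ⌊841/2⌋ × 594 = 420 × 594 mm
A3: ⌊594/2⌋ × 420 = 297 × 420 mm
A4: ⌊420/2⌋ × 297 = 210 × 297 mm
A5: ⌊297/2⌋ × 210 = 148 × 210 mm
A6: ⌊210/2⌋ × 148 = 105 × 148 mm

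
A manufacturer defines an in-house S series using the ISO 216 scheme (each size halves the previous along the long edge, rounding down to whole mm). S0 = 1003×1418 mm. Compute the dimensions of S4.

S1: ⌊1418/2⌋ × 1003 = 709 × 1003 mm
S2: ⌊1003/2⌋ × 709 = 501 × 709 mm
S3: ⌊709/2⌋ × 501 = 354 × 501 mm
S4: ⌊501/2⌋ × 354 = 250 × 354 mm

250 × 354 mm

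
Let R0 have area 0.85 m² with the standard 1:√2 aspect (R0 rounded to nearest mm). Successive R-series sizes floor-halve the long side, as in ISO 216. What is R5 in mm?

Let R0's short side be w mm. w · w√2 = 0.85 m² = 850,000 mm², so w ≈ 775.3 mm and w√2 ≈ 1096.4 mm → R0 = 775 × 1096 mm.
R1: ⌊1096/2⌋ × 775 = 548 × 775 mm
R2: ⌊775/2⌋ × 548 = 387 × 548 mm
R3: ⌊548/2⌋ × 387 = 274 × 387 mm
R4: ⌊387/2⌋ × 274 = 193 × 274 mm
R5: ⌊274/2⌋ × 193 = 137 × 193 mm

137 × 193 mm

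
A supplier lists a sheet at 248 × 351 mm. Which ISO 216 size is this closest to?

B4 (250 × 353 mm)

Aspect ratio 351/248 ≈ 1.415 — close to the ISO √2 ≈ 1.414.
In the B-series (B0 = 1000 × 1414 mm): B4 = 250 × 353 mm.
Off by 4 mm total — nearest standard size.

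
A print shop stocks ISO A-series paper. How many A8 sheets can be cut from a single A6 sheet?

4

A6 = 105 × 148 mm; A8 = 52 × 74 mm.
Each halving step doubles the count; 2 steps from A6 to A8.
2^2 = 4.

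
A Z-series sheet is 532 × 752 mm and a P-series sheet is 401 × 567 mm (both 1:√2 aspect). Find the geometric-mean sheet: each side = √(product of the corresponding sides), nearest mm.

Short side: √(532 · 401) = √213332 ≈ 461.9 → 462 mm
Long side: √(752 · 567) = √426384 ≈ 653.0 → 653 mm

462 × 653 mm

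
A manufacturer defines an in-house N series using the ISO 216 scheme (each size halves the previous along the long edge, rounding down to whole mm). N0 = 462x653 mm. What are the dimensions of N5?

N1: ⌊653/2⌋ × 462 = 326 × 462 mm
N2: ⌊462/2⌋ × 326 = 231 × 326 mm
N3: ⌊326/2⌋ × 231 = 163 × 231 mm
N4: ⌊231/2⌋ × 163 = 115 × 163 mm
N5: ⌊163/2⌋ × 115 = 81 × 115 mm

81 × 115 mm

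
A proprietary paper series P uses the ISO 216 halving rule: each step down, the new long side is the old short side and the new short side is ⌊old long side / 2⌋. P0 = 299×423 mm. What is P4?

74 × 105 mm

P1: ⌊423/2⌋ × 299 = 211 × 299 mm
P2: ⌊299/2⌋ × 211 = 149 × 211 mm
P3: ⌊211/2⌋ × 149 = 105 × 149 mm
P4: ⌊149/2⌋ × 105 = 74 × 105 mm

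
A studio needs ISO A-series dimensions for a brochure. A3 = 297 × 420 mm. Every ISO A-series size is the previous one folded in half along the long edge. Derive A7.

74 × 105 mm

A4: ⌊420/2⌋ × 297 = 210 × 297 mm
A5: ⌊297/2⌋ × 210 = 148 × 210 mm
A6: ⌊210/2⌋ × 148 = 105 × 148 mm
A7: ⌊148/2⌋ × 105 = 74 × 105 mm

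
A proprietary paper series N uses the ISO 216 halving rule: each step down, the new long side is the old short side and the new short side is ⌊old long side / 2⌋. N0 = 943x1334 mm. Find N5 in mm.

N1: ⌊1334/2⌋ × 943 = 667 × 943 mm
N2: ⌊943/2⌋ × 667 = 471 × 667 mm
N3: ⌊667/2⌋ × 471 = 333 × 471 mm
N4: ⌊471/2⌋ × 333 = 235 × 333 mm
N5: ⌊333/2⌋ × 235 = 166 × 235 mm

166 × 235 mm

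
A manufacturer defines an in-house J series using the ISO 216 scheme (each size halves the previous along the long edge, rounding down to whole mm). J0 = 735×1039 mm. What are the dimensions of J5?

J1: ⌊1039/2⌋ × 735 = 519 × 735 mm
J2: ⌊735/2⌋ × 519 = 367 × 519 mm
J3: ⌊519/2⌋ × 367 = 259 × 367 mm
J4: ⌊367/2⌋ × 259 = 183 × 259 mm
J5: ⌊259/2⌋ × 183 = 129 × 183 mm

129 × 183 mm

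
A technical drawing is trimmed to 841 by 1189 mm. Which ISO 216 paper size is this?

Aspect ratio 1189/841 ≈ 1.414 — close to the ISO √2 ≈ 1.414.
In the A-series (A0 area = 1 m²): A0 = 841 × 1189 mm.

A0 (841 × 1189 mm)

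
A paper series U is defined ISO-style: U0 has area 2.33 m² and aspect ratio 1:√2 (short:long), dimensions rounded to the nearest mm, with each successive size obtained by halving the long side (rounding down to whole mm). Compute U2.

Let U0's short side be w mm. w · w√2 = 2.33 m² = 2,330,000 mm², so w ≈ 1283.6 mm and w√2 ≈ 1815.2 mm → U0 = 1284 × 1815 mm.
U1: ⌊1815/2⌋ × 1284 = 907 × 1284 mm
U2: ⌊1284/2⌋ × 907 = 642 × 907 mm

642 × 907 mm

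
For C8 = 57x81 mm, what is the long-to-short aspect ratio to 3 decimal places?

1.421

81 / 57 = 1.421
ISO 216 targets √2 ≈ 1.414; the +0.007 deviation is from mm rounding.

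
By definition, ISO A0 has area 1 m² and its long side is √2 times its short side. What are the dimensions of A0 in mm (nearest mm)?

Let the short side be w mm. Then the long side is w√2 and w · w√2 = 10⁶ mm².
w² = 10⁶/√2, so w = 1000 / 2^(1/4) ≈ 840.9 mm; long side = 1000 · 2^(1/4) ≈ 1189.2 mm.

841 × 1189 mm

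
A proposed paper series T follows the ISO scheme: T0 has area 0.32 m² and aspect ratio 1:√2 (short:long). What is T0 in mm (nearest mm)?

476 × 673 mm

Let the short side be w mm. Then w · w√2 = 0.32 m² = 320,000 mm².
w² = 320,000/√2, so w ≈ 475.7 mm; long side = w√2 ≈ 672.7 mm.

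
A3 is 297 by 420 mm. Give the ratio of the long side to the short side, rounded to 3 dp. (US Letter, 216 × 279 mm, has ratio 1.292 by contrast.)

420 / 297 = 1.414
Matches √2 ≈ 1.414 — the ISO 216 defining ratio.

1.414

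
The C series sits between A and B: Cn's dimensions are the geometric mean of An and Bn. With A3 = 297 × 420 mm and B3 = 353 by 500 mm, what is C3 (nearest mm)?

Short side: √(297 · 353) = √104841 ≈ 323.8 → 324 mm
Long side: √(420 · 500) = √210000 ≈ 458.3 → 458 mm

324 × 458 mm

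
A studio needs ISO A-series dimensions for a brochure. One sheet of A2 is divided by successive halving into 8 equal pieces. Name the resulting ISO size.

A5

8 = 2^3, so 3 halving steps.
A2 → A3 → … → A5 after 3 steps.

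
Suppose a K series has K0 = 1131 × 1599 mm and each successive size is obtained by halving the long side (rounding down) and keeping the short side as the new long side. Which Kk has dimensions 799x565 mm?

K2

K0: 1131 × 1599 mm
K1: 799 × 1131 mm
K2: 565 × 799 mm
K3: 399 × 565 mm
→ matches K2.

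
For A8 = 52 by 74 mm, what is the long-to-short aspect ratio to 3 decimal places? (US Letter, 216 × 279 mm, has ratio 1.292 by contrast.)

74 / 52 = 1.423
ISO 216 targets √2 ≈ 1.414; the +0.009 deviation is from mm rounding.

1.423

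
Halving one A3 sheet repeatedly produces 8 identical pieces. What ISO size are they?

A6

8 = 2^3, so 3 halving steps.
A3 → A4 → … → A6 after 3 steps.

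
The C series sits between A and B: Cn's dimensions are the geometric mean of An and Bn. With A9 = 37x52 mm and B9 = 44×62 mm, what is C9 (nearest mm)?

Short side: √(37 · 44) = √1628 ≈ 40.3 → 40 mm
Long side: √(52 · 62) = √3224 ≈ 56.8 → 57 mm

40 × 57 mm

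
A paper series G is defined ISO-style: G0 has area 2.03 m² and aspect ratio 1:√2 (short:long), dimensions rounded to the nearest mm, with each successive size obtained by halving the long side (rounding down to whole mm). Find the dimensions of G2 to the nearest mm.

Let G0's short side be w mm. w · w√2 = 2.03 m² = 2,030,000 mm², so w ≈ 1198.1 mm and w√2 ≈ 1694.4 mm → G0 = 1198 × 1694 mm.
G1: ⌊1694/2⌋ × 1198 = 847 × 1198 mm
G2: ⌊1198/2⌋ × 847 = 599 × 847 mm

599 × 847 mm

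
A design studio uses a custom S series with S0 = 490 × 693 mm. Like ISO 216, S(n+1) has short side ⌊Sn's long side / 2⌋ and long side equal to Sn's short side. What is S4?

S1: ⌊693/2⌋ × 490 = 346 × 490 mm
S2: ⌊490/2⌋ × 346 = 245 × 346 mm
S3: ⌊346/2⌋ × 245 = 173 × 245 mm
S4: ⌊245/2⌋ × 173 = 122 × 173 mm

122 × 173 mm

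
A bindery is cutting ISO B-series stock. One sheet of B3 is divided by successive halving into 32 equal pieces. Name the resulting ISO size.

32 = 2^5, so 5 halving steps.
B3 → B4 → … → B8 after 5 steps.

B8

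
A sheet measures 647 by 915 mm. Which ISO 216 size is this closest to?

C1 (648 × 917 mm)

Aspect ratio 915/647 ≈ 1.414 — close to the ISO √2 ≈ 1.414.
In the C-series (envelope sizes, between A and B): C1 = 648 × 917 mm.
Off by 3 mm total — nearest standard size.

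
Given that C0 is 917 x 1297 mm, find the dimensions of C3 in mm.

C1: ⌊1297/2⌋ × 917 = 648 × 917 mm
C2: ⌊917/2⌋ × 648 = 458 × 648 mm
C3: ⌊648/2⌋ × 458 = 324 × 458 mm

324 × 458 mm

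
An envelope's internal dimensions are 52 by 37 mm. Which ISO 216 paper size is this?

Aspect ratio 52/37 ≈ 1.405 — close to the ISO √2 ≈ 1.414.
In the A-series (A0 area = 1 m²): A9 = 37 × 52 mm.

A9 (37 × 52 mm)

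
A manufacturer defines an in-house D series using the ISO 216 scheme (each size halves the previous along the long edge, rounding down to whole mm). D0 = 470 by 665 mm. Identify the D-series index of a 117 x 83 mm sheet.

D0: 470 × 665 mm
D1: 332 × 470 mm
D2: 235 × 332 mm
D3: 166 × 235 mm
D4: 117 × 166 mm
D5: 83 × 117 mm
D6: 58 × 83 mm
→ matches D5.

D5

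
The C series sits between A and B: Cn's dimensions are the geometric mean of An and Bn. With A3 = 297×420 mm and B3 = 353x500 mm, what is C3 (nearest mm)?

324 × 458 mm

Short side: √(297 · 353) = √104841 ≈ 323.8 → 324 mm
Long side: √(420 · 500) = √210000 ≈ 458.3 → 458 mm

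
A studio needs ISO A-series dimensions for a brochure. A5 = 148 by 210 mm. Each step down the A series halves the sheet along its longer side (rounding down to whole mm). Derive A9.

37 × 52 mm

A6: ⌊210/2⌋ × 148 = 105 × 148 mm
A7: ⌊148/2⌋ × 105 = 74 × 105 mm
A8: ⌊105/2⌋ × 74 = 52 × 74 mm
A9: ⌊74/2⌋ × 52 = 37 × 52 mm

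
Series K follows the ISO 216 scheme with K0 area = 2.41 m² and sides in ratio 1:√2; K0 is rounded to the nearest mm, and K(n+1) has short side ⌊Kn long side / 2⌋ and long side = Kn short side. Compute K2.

Let K0's short side be w mm. w · w√2 = 2.41 m² = 2,410,000 mm², so w ≈ 1305.4 mm and w√2 ≈ 1846.1 mm → K0 = 1305 × 1846 mm.
K1: ⌊1846/2⌋ × 1305 = 923 × 1305 mm
K2: ⌊1305/2⌋ × 923 = 652 × 923 mm

652 × 923 mm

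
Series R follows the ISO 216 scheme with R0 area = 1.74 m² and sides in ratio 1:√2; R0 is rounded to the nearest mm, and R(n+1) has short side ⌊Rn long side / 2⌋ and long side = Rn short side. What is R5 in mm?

Let R0's short side be w mm. w · w√2 = 1.74 m² = 1,740,000 mm², so w ≈ 1109.2 mm and w√2 ≈ 1568.7 mm → R0 = 1109 × 1569 mm.
R1: ⌊1569/2⌋ × 1109 = 784 × 1109 mm
R2: ⌊1109/2⌋ × 784 = 554 × 784 mm
R3: ⌊784/2⌋ × 554 = 392 × 554 mm
R4: ⌊554/2⌋ × 392 = 277 × 392 mm
R5: ⌊392/2⌋ × 277 = 196 × 277 mm

196 × 277 mm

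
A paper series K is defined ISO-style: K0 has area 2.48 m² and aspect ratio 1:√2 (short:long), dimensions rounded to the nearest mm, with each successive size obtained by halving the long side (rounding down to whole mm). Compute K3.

Let K0's short side be w mm. w · w√2 = 2.48 m² = 2,480,000 mm², so w ≈ 1324.2 mm and w√2 ≈ 1872.8 mm → K0 = 1324 × 1873 mm.
K1: ⌊1873/2⌋ × 1324 = 936 × 1324 mm
K2: ⌊1324/2⌋ × 936 = 662 × 936 mm
K3: ⌊936/2⌋ × 662 = 468 × 662 mm

468 × 662 mm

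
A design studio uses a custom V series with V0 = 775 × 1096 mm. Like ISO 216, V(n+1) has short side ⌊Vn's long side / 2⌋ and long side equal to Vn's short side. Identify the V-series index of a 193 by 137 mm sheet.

V0: 775 × 1096 mm
V1: 548 × 775 mm
V2: 387 × 548 mm
V3: 274 × 387 mm
V4: 193 × 274 mm
V5: 137 × 193 mm
V6: 96 × 137 mm
→ matches V5.

V5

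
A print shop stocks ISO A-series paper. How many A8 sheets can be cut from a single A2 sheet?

64

Each ISO step halves the sheet: 1 × A2 → 2 × A3 → 4 × A4 → 8 × A5 → …
From A2 to A8 is 6 halving steps: 2^6 = 64.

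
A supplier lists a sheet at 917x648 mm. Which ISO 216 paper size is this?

C1 (648 × 917 mm)

Aspect ratio 917/648 ≈ 1.415 — close to the ISO √2 ≈ 1.414.
In the C-series (envelope sizes, between A and B): C1 = 648 × 917 mm.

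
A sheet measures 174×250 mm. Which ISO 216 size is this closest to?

Aspect ratio 250/174 ≈ 1.437 (ISO target is √2 ≈ 1.414).
In the B-series (B0 = 1000 × 1414 mm): B5 = 176 × 250 mm.
Off by 2 mm total — nearest standard size.

B5 (176 × 250 mm)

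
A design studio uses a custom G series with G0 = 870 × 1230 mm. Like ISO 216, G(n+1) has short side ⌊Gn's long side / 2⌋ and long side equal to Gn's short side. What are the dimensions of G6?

G1 = 615 × 870 mm (from G0 by 1 halving).
G2: ⌊870/2⌋ × 615 = 435 × 615 mm
G3: ⌊615/2⌋ × 435 = 307 × 435 mm
G4: ⌊435/2⌋ × 307 = 217 × 307 mm
G5: ⌊307/2⌋ × 217 = 153 × 217 mm
G6: ⌊217/2⌋ × 153 = 108 × 153 mm

108 × 153 mm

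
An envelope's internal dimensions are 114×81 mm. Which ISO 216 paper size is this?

Aspect ratio 114/81 ≈ 1.407 — close to the ISO √2 ≈ 1.414.
In the C-series (envelope sizes, between A and B): C7 = 81 × 114 mm.

C7 (81 × 114 mm)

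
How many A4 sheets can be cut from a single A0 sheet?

Each ISO step halves the sheet: 1 × A0 → 2 × A1 → 4 × A2 → 8 × A3 → …
From A0 to A4 is 4 halving steps: 2^4 = 16.

16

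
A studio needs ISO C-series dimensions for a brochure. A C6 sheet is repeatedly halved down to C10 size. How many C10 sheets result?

16

Each ISO step halves the sheet: 1 × C6 → 2 × C7 → 4 × C8 → 8 × C9 → …
From C6 to C10 is 4 halving steps: 2^4 = 16.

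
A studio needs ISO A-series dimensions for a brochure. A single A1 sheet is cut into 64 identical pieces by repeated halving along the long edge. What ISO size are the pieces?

A7

64 = 2^6, so 6 halving steps.
A1 → A2 → … → A7 after 6 steps.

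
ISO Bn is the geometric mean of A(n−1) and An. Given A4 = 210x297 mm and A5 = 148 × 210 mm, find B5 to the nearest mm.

176 × 250 mm

Short side: √(210 · 148) = √31080 ≈ 176.3 → 176 mm
Long side: √(297 · 210) = √62370 ≈ 249.7 → 250 mm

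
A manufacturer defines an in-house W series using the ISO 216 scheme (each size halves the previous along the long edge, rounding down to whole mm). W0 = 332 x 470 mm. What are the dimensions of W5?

W1: ⌊470/2⌋ × 332 = 235 × 332 mm
W2: ⌊332/2⌋ × 235 = 166 × 235 mm
W3: ⌊235/2⌋ × 166 = 117 × 166 mm
W4: ⌊166/2⌋ × 117 = 83 × 117 mm
W5: ⌊117/2⌋ × 83 = 58 × 83 mm

58 × 83 mm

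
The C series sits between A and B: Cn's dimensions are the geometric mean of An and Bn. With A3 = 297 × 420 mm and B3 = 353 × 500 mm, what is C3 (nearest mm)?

324 × 458 mm

Short side: √(297 · 353) = √104841 ≈ 323.8 → 324 mm
Long side: √(420 · 500) = √210000 ≈ 458.3 → 458 mm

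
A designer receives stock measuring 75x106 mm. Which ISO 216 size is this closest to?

Aspect ratio 106/75 ≈ 1.413 — close to the ISO √2 ≈ 1.414.
In the A-series (A0 area = 1 m²): A7 = 74 × 105 mm.
Off by 2 mm total — nearest standard size.

A7 (74 × 105 mm)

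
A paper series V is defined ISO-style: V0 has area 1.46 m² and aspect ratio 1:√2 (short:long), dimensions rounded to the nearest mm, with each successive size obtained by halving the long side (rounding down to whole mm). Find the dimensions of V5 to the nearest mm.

Let V0's short side be w mm. w · w√2 = 1.46 m² = 1,460,000 mm², so w ≈ 1016.1 mm and w√2 ≈ 1436.9 mm → V0 = 1016 × 1437 mm.
V1: ⌊1437/2⌋ × 1016 = 718 × 1016 mm
V2: ⌊1016/2⌋ × 718 = 508 × 718 mm
V3: ⌊718/2⌋ × 508 = 359 × 508 mm
V4: ⌊508/2⌋ × 359 = 254 × 359 mm
V5: ⌊359/2⌋ × 254 = 179 × 254 mm

179 × 254 mm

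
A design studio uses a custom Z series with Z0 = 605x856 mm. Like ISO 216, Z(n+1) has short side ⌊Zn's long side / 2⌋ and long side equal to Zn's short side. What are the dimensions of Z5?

107 × 151 mm

Z1 = 428 × 605 mm (from Z0 by 1 halving).
Z2: ⌊605/2⌋ × 428 = 302 × 428 mm
Z3: ⌊428/2⌋ × 302 = 214 × 302 mm
Z4: ⌊302/2⌋ × 214 = 151 × 214 mm
Z5: ⌊214/2⌋ × 151 = 107 × 151 mm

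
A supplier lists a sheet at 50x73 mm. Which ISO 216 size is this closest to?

A8 (52 × 74 mm)

Aspect ratio 73/50 ≈ 1.460 (ISO target is √2 ≈ 1.414).
In the A-series (A0 area = 1 m²): A8 = 52 × 74 mm.
Off by 3 mm total — nearest standard size.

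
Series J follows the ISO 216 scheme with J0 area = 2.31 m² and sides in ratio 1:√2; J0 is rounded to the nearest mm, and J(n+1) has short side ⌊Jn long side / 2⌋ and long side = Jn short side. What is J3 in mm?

Let J0's short side be w mm. w · w√2 = 2.31 m² = 2,310,000 mm², so w ≈ 1278.1 mm and w√2 ≈ 1807.4 mm → J0 = 1278 × 1807 mm.
J1: ⌊1807/2⌋ × 1278 = 903 × 1278 mm
J2: ⌊1278/2⌋ × 903 = 639 × 903 mm
J3: ⌊903/2⌋ × 639 = 451 × 639 mm

451 × 639 mm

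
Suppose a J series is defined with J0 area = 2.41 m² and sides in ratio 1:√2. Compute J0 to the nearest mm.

1305 × 1846 mm

Let the short side be w mm. Then w · w√2 = 2.41 m² = 2,410,000 mm².
w² = 2,410,000/√2, so w ≈ 1305.4 mm; long side = w√2 ≈ 1846.1 mm.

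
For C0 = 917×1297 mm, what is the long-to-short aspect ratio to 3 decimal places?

1297 / 917 = 1.414
Matches √2 ≈ 1.414 — the ISO 216 defining ratio.

1.414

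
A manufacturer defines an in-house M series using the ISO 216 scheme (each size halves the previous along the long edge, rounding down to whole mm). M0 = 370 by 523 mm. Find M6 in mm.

M1: ⌊523/2⌋ × 370 = 261 × 370 mm
M2: ⌊370/2⌋ × 261 = 185 × 261 mm
M3: ⌊261/2⌋ × 185 = 130 × 185 mm
M4: ⌊185/2⌋ × 130 = 92 × 130 mm
M5: ⌊130/2⌋ × 92 = 65 × 92 mm
M6: ⌊92/2⌋ × 65 = 46 × 65 mm

46 × 65 mm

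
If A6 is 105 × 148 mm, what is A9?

A7: ⌊148/2⌋ × 105 = 74 × 105 mm
A8: ⌊105/2⌋ × 74 = 52 × 74 mm
A9: ⌊74/2⌋ × 52 = 37 × 52 mm

37 × 52 mm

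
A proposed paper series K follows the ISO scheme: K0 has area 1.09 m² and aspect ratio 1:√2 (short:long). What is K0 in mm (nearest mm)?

878 × 1242 mm

Let the short side be w mm. Then w · w√2 = 1.09 m² = 1,090,000 mm².
w² = 1,090,000/√2, so w ≈ 877.9 mm; long side = w√2 ≈ 1241.6 mm.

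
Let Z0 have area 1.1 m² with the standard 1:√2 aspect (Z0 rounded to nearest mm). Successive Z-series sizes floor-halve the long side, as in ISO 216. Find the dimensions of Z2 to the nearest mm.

Let Z0's short side be w mm. w · w√2 = 1.1 m² = 1,100,000 mm², so w ≈ 881.9 mm and w√2 ≈ 1247.3 mm → Z0 = 882 × 1247 mm.
Z1: ⌊1247/2⌋ × 882 = 623 × 882 mm
Z2: ⌊882/2⌋ × 623 = 441 × 623 mm

441 × 623 mm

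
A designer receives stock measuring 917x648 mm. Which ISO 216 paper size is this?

C1 (648 × 917 mm)

Aspect ratio 917/648 ≈ 1.415 — close to the ISO √2 ≈ 1.414.
In the C-series (envelope sizes, between A and B): C1 = 648 × 917 mm.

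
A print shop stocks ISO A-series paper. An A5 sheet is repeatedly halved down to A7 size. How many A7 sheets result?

A5 = 148 × 210 mm; A7 = 74 × 105 mm.
Each halving step doubles the count; 2 steps from A5 to A7.
2^2 = 4.

4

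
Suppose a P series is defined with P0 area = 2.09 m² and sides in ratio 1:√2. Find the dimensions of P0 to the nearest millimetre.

1216 × 1719 mm

Let the short side be w mm. Then w · w√2 = 2.09 m² = 2,090,000 mm².
w² = 2,090,000/√2, so w ≈ 1215.7 mm; long side = w√2 ≈ 1719.2 mm.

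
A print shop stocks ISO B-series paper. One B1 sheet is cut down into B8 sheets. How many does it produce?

Each ISO step halves the sheet: 1 × B1 → 2 × B2 → 4 × B3 → 8 × B4 → …
From B1 to B8 is 7 halving steps: 2^7 = 128.

128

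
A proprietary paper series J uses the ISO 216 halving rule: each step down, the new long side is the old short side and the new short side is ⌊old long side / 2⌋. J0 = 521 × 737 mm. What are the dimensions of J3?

J1: ⌊737/2⌋ × 521 = 368 × 521 mm
J2: ⌊521/2⌋ × 368 = 260 × 368 mm
J3: ⌊368/2⌋ × 260 = 184 × 260 mm

184 × 260 mm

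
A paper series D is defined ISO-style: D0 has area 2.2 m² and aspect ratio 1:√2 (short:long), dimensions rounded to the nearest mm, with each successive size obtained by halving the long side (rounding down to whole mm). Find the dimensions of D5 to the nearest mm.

220 × 311 mm

Let D0's short side be w mm. w · w√2 = 2.2 m² = 2,200,000 mm², so w ≈ 1247.3 mm and w√2 ≈ 1763.9 mm → D0 = 1247 × 1764 mm.
D1: ⌊1764/2⌋ × 1247 = 882 × 1247 mm
D2: ⌊1247/2⌋ × 882 = 623 × 882 mm
D3: ⌊882/2⌋ × 623 = 441 × 623 mm
D4: ⌊623/2⌋ × 441 = 311 × 441 mm
D5: ⌊441/2⌋ × 311 = 220 × 311 mm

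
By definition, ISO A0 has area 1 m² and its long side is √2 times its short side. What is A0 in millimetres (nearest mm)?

841 × 1189 mm

Let the short side be w mm. Then the long side is w√2 and w · w√2 = 10⁶ mm².
w² = 10⁶/√2, so w = 1000 / 2^(1/4) ≈ 840.9 mm; long side = 1000 · 2^(1/4) ≈ 1189.2 mm.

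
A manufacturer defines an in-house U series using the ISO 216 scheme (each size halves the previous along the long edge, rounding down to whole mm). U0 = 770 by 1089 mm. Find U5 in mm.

136 × 192 mm

U1: ⌊1089/2⌋ × 770 = 544 × 770 mm
U2: ⌊770/2⌋ × 544 = 385 × 544 mm
U3: ⌊544/2⌋ × 385 = 272 × 385 mm
U4: ⌊385/2⌋ × 272 = 192 × 272 mm
U5: ⌊272/2⌋ × 192 = 136 × 192 mm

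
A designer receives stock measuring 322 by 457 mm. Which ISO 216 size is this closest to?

Aspect ratio 457/322 ≈ 1.419 — close to the ISO √2 ≈ 1.414.
In the C-series (envelope sizes, between A and B): C3 = 324 × 458 mm.
Off by 3 mm total — nearest standard size.

C3 (324 × 458 mm)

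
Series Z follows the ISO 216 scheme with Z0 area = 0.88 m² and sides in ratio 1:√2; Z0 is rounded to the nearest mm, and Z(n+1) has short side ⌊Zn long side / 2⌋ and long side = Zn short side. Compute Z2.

394 × 558 mm

Let Z0's short side be w mm. w · w√2 = 0.88 m² = 880,000 mm², so w ≈ 788.8 mm and w√2 ≈ 1115.6 mm → Z0 = 789 × 1116 mm.
Z1: ⌊1116/2⌋ × 789 = 558 × 789 mm
Z2: ⌊789/2⌋ × 558 = 394 × 558 mm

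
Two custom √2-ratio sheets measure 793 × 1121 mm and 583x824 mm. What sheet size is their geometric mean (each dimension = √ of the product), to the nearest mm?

Short side: √(793 · 583) = √462319 ≈ 679.9 → 680 mm
Long side: √(1121 · 824) = √923704 ≈ 961.1 → 961 mm

680 × 961 mm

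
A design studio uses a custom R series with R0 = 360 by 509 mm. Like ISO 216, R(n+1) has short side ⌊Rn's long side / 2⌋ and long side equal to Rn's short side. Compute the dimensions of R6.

R1: ⌊509/2⌋ × 360 = 254 × 360 mm
R2: ⌊360/2⌋ × 254 = 180 × 254 mm
R3: ⌊254/2⌋ × 180 = 127 × 180 mm
R4: ⌊180/2⌋ × 127 = 90 × 127 mm
R5: ⌊127/2⌋ × 90 = 63 × 90 mm
R6: ⌊90/2⌋ × 63 = 45 × 63 mm

45 × 63 mm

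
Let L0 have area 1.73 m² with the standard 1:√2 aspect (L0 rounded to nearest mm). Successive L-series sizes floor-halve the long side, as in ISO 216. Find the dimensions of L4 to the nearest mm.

Let L0's short side be w mm. w · w√2 = 1.73 m² = 1,730,000 mm², so w ≈ 1106.0 mm and w√2 ≈ 1564.2 mm → L0 = 1106 × 1564 mm.
L1: ⌊1564/2⌋ × 1106 = 782 × 1106 mm
L2: ⌊1106/2⌋ × 782 = 553 × 782 mm
L3: ⌊782/2⌋ × 553 = 391 × 553 mm
L4: ⌊553/2⌋ × 391 = 276 × 391 mm

276 × 391 mm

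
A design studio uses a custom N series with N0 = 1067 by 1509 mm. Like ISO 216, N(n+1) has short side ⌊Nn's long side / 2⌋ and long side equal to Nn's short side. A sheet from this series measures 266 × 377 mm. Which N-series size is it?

N4

N0: 1067 × 1509 mm
N1: 754 × 1067 mm
N2: 533 × 754 mm
N3: 377 × 533 mm
N4: 266 × 377 mm
N5: 188 × 266 mm
→ matches N4.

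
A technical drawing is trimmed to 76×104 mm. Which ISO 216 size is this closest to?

Aspect ratio 104/76 ≈ 1.368 (ISO target is √2 ≈ 1.414).
In the A-series (A0 area = 1 m²): A7 = 74 × 105 mm.
Off by 3 mm total — nearest standard size.

A7 (74 × 105 mm)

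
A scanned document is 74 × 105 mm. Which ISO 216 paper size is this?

Aspect ratio 105/74 ≈ 1.419 — close to the ISO √2 ≈ 1.414.
In the A-series (A0 area = 1 m²): A7 = 74 × 105 mm.

A7 (74 × 105 mm)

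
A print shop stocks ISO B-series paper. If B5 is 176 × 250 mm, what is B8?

62 × 88 mm

B6: ⌊250/2⌋ × 176 = 125 × 176 mm
B7: ⌊176/2⌋ × 125 = 88 × 125 mm
B8: ⌊125/2⌋ × 88 = 62 × 88 mm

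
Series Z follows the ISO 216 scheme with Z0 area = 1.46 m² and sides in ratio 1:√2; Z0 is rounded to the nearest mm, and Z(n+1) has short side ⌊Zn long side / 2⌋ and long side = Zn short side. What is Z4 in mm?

Let Z0's short side be w mm. w · w√2 = 1.46 m² = 1,460,000 mm², so w ≈ 1016.1 mm and w√2 ≈ 1436.9 mm → Z0 = 1016 × 1437 mm.
Z1: ⌊1437/2⌋ × 1016 = 718 × 1016 mm
Z2: ⌊1016/2⌋ × 718 = 508 × 718 mm
Z3: ⌊718/2⌋ × 508 = 359 × 508 mm
Z4: ⌊508/2⌋ × 359 = 254 × 359 mm

254 × 359 mm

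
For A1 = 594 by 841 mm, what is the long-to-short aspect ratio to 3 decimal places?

841 / 594 = 1.416
ISO 216 targets √2 ≈ 1.414; the +0.002 deviation is from mm rounding.

1.416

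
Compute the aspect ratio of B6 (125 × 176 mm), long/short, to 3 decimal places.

1.408

176 / 125 = 1.408
ISO 216 targets √2 ≈ 1.414; the -0.006 deviation is from mm rounding.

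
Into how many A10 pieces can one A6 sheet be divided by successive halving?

Each ISO step halves the sheet: 1 × A6 → 2 × A7 → 4 × A8 → 8 × A9 → …
From A6 to A10 is 4 halving steps: 2^4 = 16.

16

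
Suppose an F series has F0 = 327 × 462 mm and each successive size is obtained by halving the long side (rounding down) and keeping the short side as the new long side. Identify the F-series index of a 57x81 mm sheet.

F0: 327 × 462 mm
F1: 231 × 327 mm
F2: 163 × 231 mm
F3: 115 × 163 mm
F4: 81 × 115 mm
F5: 57 × 81 mm
F6: 40 × 57 mm
→ matches F5.

F5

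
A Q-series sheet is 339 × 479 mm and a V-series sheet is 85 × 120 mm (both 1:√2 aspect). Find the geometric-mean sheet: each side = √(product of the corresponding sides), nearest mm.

170 × 240 mm

Short side: √(339 · 85) = √28815 ≈ 169.7 → 170 mm
Long side: √(479 · 120) = √57480 ≈ 239.7 → 240 mm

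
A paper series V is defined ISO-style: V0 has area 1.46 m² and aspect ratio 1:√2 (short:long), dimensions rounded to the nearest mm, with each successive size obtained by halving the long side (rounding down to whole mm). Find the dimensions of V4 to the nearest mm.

Let V0's short side be w mm. w · w√2 = 1.46 m² = 1,460,000 mm², so w ≈ 1016.1 mm and w√2 ≈ 1436.9 mm → V0 = 1016 × 1437 mm.
V1: ⌊1437/2⌋ × 1016 = 718 × 1016 mm
V2: ⌊1016/2⌋ × 718 = 508 × 718 mm
V3: ⌊718/2⌋ × 508 = 359 × 508 mm
V4: ⌊508/2⌋ × 359 = 254 × 359 mm

254 × 359 mm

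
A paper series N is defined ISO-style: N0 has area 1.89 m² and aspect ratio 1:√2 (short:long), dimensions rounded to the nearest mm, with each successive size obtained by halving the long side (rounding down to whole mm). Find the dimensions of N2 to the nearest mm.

578 × 817 mm

Let N0's short side be w mm. w · w√2 = 1.89 m² = 1,890,000 mm², so w ≈ 1156.0 mm and w√2 ≈ 1634.9 mm → N0 = 1156 × 1635 mm.
N1: ⌊1635/2⌋ × 1156 = 817 × 1156 mm
N2: ⌊1156/2⌋ × 817 = 578 × 817 mm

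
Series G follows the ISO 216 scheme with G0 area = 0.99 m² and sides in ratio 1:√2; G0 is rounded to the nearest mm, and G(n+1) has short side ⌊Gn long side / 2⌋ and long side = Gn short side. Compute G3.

Let G0's short side be w mm. w · w√2 = 0.99 m² = 990,000 mm², so w ≈ 836.7 mm and w√2 ≈ 1183.2 mm → G0 = 837 × 1183 mm.
G1: ⌊1183/2⌋ × 837 = 591 × 837 mm
G2: ⌊837/2⌋ × 591 = 418 × 591 mm
G3: ⌊591/2⌋ × 418 = 295 × 418 mm

295 × 418 mm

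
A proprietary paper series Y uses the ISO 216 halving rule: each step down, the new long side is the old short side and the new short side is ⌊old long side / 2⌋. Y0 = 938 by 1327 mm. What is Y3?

331 × 469 mm

Y1: ⌊1327/2⌋ × 938 = 663 × 938 mm
Y2: ⌊938/2⌋ × 663 = 469 × 663 mm
Y3: ⌊663/2⌋ × 469 = 331 × 469 mm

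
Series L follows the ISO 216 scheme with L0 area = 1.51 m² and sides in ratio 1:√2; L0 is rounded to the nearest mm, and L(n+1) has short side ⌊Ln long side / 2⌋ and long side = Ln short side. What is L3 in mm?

365 × 516 mm

Let L0's short side be w mm. w · w√2 = 1.51 m² = 1,510,000 mm², so w ≈ 1033.3 mm and w√2 ≈ 1461.3 mm → L0 = 1033 × 1461 mm.
L1: ⌊1461/2⌋ × 1033 = 730 × 1033 mm
L2: ⌊1033/2⌋ × 730 = 516 × 730 mm
L3: ⌊730/2⌋ × 516 = 365 × 516 mm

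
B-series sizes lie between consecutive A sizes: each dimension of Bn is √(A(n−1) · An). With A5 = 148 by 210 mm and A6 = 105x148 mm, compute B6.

125 × 176 mm

Short side: √(148 · 105) = √15540 ≈ 124.7 → 125 mm
Long side: √(210 · 148) = √31080 ≈ 176.3 → 176 mm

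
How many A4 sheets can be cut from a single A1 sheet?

8

A1 = 594 × 841 mm; A4 = 210 × 297 mm.
Each halving step doubles the count; 3 steps from A1 to A4.
2^3 = 8.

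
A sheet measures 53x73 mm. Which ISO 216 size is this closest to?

Aspect ratio 73/53 ≈ 1.377 (ISO target is √2 ≈ 1.414).
In the A-series (A0 area = 1 m²): A8 = 52 × 74 mm.
Off by 2 mm total — nearest standard size.

A8 (52 × 74 mm)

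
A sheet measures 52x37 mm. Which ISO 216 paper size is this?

Aspect ratio 52/37 ≈ 1.405 — close to the ISO √2 ≈ 1.414.
In the A-series (A0 area = 1 m²): A9 = 37 × 52 mm.

A9 (37 × 52 mm)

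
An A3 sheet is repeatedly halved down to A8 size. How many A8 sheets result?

A3 = 297 × 420 mm; A8 = 52 × 74 mm.
Each halving step doubles the count; 5 steps from A3 to A8.
2^5 = 32.

32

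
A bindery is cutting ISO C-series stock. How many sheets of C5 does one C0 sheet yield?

32

Each ISO step halves the sheet: 1 × C0 → 2 × C1 → 4 × C2 → 8 × C3 → …
From C0 to C5 is 5 halving steps: 2^5 = 32.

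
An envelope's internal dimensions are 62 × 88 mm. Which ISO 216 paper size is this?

B8 (62 × 88 mm)

Aspect ratio 88/62 ≈ 1.419 — close to the ISO √2 ≈ 1.414.
In the B-series (B0 = 1000 × 1414 mm): B8 = 62 × 88 mm.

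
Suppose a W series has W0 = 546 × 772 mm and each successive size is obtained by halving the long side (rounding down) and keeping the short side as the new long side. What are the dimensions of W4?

136 × 193 mm

W1: ⌊772/2⌋ × 546 = 386 × 546 mm
W2: ⌊546/2⌋ × 386 = 273 × 386 mm
W3: ⌊386/2⌋ × 273 = 193 × 273 mm
W4: ⌊273/2⌋ × 193 = 136 × 193 mm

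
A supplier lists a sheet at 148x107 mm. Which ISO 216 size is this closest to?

A6 (105 × 148 mm)

Aspect ratio 148/107 ≈ 1.383 (ISO target is √2 ≈ 1.414).
In the A-series (A0 area = 1 m²): A6 = 105 × 148 mm.
Off by 2 mm total — nearest standard size.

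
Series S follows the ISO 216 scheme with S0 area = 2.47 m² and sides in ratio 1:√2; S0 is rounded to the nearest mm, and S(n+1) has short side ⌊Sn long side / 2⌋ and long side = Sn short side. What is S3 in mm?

467 × 661 mm

Let S0's short side be w mm. w · w√2 = 2.47 m² = 2,470,000 mm², so w ≈ 1321.6 mm and w√2 ≈ 1869.0 mm → S0 = 1322 × 1869 mm.
S1: ⌊1869/2⌋ × 1322 = 934 × 1322 mm
S2: ⌊1322/2⌋ × 934 = 661 × 934 mm
S3: ⌊934/2⌋ × 661 = 467 × 661 mm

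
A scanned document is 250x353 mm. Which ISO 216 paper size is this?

Aspect ratio 353/250 ≈ 1.412 — close to the ISO √2 ≈ 1.414.
In the B-series (B0 = 1000 × 1414 mm): B4 = 250 × 353 mm.

B4 (250 × 353 mm)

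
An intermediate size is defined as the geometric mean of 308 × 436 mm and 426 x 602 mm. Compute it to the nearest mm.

362 × 512 mm

Short side: √(308 · 426) = √131208 ≈ 362.2 → 362 mm
Long side: √(436 · 602) = √262472 ≈ 512.3 → 512 mm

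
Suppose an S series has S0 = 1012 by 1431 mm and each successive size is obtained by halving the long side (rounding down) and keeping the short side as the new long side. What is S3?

357 × 506 mm

S1: ⌊1431/2⌋ × 1012 = 715 × 1012 mm
S2: ⌊1012/2⌋ × 715 = 506 × 715 mm
S3: ⌊715/2⌋ × 506 = 357 × 506 mm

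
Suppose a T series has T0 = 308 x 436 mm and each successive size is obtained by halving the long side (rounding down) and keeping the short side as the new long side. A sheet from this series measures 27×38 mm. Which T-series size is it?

T7

T0: 308 × 436 mm
T1: 218 × 308 mm
T2: 154 × 218 mm
T3: 109 × 154 mm
T4: 77 × 109 mm
T5: 54 × 77 mm
T6: 38 × 54 mm
T7: 27 × 38 mm
T8: 19 × 27 mm
→ matches T7.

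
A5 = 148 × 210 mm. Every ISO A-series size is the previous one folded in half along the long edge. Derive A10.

A6: ⌊210/2⌋ × 148 = 105 × 148 mm
A7: ⌊148/2⌋ × 105 = 74 × 105 mm
A8: ⌊105/2⌋ × 74 = 52 × 74 mm
A9: ⌊74/2⌋ × 52 = 37 × 52 mm
A10: ⌊52/2⌋ × 37 = 26 × 37 mm

26 × 37 mm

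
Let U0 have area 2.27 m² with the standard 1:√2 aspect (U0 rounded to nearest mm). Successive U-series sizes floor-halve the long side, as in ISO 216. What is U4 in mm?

316 × 448 mm

Let U0's short side be w mm. w · w√2 = 2.27 m² = 2,270,000 mm², so w ≈ 1266.9 mm and w√2 ≈ 1791.7 mm → U0 = 1267 × 1792 mm.
U1: ⌊1792/2⌋ × 1267 = 896 × 1267 mm
U2: ⌊1267/2⌋ × 896 = 633 × 896 mm
U3: ⌊896/2⌋ × 633 = 448 × 633 mm
U4: ⌊633/2⌋ × 448 = 316 × 448 mm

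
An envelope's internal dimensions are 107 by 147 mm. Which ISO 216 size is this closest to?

A6 (105 × 148 mm)

Aspect ratio 147/107 ≈ 1.374 (ISO target is √2 ≈ 1.414).
In the A-series (A0 area = 1 m²): A6 = 105 × 148 mm.
Off by 3 mm total — nearest standard size.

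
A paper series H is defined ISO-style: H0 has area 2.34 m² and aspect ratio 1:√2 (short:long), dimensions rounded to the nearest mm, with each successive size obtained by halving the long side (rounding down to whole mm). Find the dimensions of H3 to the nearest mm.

Let H0's short side be w mm. w · w√2 = 2.34 m² = 2,340,000 mm², so w ≈ 1286.3 mm and w√2 ≈ 1819.1 mm → H0 = 1286 × 1819 mm.
H1: ⌊1819/2⌋ × 1286 = 909 × 1286 mm
H2: ⌊1286/2⌋ × 909 = 643 × 909 mm
H3: ⌊909/2⌋ × 643 = 454 × 643 mm

454 × 643 mm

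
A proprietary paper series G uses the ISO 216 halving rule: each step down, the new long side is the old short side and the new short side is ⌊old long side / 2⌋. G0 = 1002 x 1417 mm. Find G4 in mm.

G1: ⌊1417/2⌋ × 1002 = 708 × 1002 mm
G2: ⌊1002/2⌋ × 708 = 501 × 708 mm
G3: ⌊708/2⌋ × 501 = 354 × 501 mm
G4: ⌊501/2⌋ × 354 = 250 × 354 mm

250 × 354 mm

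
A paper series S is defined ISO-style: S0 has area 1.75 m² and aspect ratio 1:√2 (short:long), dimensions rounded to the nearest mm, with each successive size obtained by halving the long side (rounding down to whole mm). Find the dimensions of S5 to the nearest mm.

196 × 278 mm

Let S0's short side be w mm. w · w√2 = 1.75 m² = 1,750,000 mm², so w ≈ 1112.4 mm and w√2 ≈ 1573.2 mm → S0 = 1112 × 1573 mm.
S1: ⌊1573/2⌋ × 1112 = 786 × 1112 mm
S2: ⌊1112/2⌋ × 786 = 556 × 786 mm
S3: ⌊786/2⌋ × 556 = 393 × 556 mm
S4: ⌊556/2⌋ × 393 = 278 × 393 mm
S5: ⌊393/2⌋ × 278 = 196 × 278 mm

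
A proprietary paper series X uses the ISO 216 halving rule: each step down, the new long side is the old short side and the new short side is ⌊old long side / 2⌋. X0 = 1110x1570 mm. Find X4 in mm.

277 × 392 mm

X1 = 785 × 1110 mm (from X0 by 1 halving).
X2: ⌊1110/2⌋ × 785 = 555 × 785 mm
X3: ⌊785/2⌋ × 555 = 392 × 555 mm
X4: ⌊555/2⌋ × 392 = 277 × 392 mm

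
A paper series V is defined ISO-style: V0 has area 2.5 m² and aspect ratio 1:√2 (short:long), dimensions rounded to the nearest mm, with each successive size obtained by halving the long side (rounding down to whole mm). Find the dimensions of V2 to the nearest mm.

Let V0's short side be w mm. w · w√2 = 2.5 m² = 2,500,000 mm², so w ≈ 1329.6 mm and w√2 ≈ 1880.3 mm → V0 = 1330 × 1880 mm.
V1: ⌊1880/2⌋ × 1330 = 940 × 1330 mm
V2: ⌊1330/2⌋ × 940 = 665 × 940 mm

665 × 940 mm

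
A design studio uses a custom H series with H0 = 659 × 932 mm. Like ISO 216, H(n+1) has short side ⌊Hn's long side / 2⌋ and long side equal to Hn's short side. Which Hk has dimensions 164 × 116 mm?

H5

H0: 659 × 932 mm
H1: 466 × 659 mm
H2: 329 × 466 mm
H3: 233 × 329 mm
H4: 164 × 233 mm
H5: 116 × 164 mm
H6: 82 × 116 mm
→ matches H5.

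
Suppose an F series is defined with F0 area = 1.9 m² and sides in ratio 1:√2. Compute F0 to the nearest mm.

Let the short side be w mm. Then w · w√2 = 1.9 m² = 1,900,000 mm².
w² = 1,900,000/√2, so w ≈ 1159.1 mm; long side = w√2 ≈ 1639.2 mm.

1159 × 1639 mm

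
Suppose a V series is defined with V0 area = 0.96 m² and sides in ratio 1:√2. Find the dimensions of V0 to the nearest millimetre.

Let the short side be w mm. Then w · w√2 = 0.96 m² = 960,000 mm².
w² = 960,000/√2, so w ≈ 823.9 mm; long side = w√2 ≈ 1165.2 mm.

824 × 1165 mm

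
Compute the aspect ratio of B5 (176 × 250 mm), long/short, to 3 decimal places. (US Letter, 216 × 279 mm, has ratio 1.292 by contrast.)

1.420

250 / 176 = 1.420
ISO 216 targets √2 ≈ 1.414; the +0.006 deviation is from mm rounding.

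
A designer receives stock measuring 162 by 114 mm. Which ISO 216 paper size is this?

C6 (114 × 162 mm)

Aspect ratio 162/114 ≈ 1.421 — close to the ISO √2 ≈ 1.414.
In the C-series (envelope sizes, between A and B): C6 = 114 × 162 mm.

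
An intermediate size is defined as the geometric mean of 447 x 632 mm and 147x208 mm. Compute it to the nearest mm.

Short side: √(447 · 147) = √65709 ≈ 256.3 → 256 mm
Long side: √(632 · 208) = √131456 ≈ 362.6 → 363 mm

256 × 363 mm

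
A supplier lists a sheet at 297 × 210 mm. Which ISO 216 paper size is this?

Aspect ratio 297/210 ≈ 1.414 — close to the ISO √2 ≈ 1.414.
In the A-series (A0 area = 1 m²): A4 = 210 × 297 mm.

A4 (210 × 297 mm)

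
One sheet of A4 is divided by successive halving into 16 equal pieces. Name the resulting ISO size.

A8

16 = 2^4, so 4 halving steps.
A4 → A5 → … → A8 after 4 steps.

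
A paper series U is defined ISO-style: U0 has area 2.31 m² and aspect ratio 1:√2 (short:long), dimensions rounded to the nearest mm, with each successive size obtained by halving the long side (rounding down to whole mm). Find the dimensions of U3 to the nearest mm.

Let U0's short side be w mm. w · w√2 = 2.31 m² = 2,310,000 mm², so w ≈ 1278.1 mm and w√2 ≈ 1807.4 mm → U0 = 1278 × 1807 mm.
U1: ⌊1807/2⌋ × 1278 = 903 × 1278 mm
U2: ⌊1278/2⌋ × 903 = 639 × 903 mm
U3: ⌊903/2⌋ × 639 = 451 × 639 mm

451 × 639 mm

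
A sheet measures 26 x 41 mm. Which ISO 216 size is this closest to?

C10 (28 × 40 mm)

Aspect ratio 41/26 ≈ 1.577 (ISO target is √2 ≈ 1.414).
In the C-series (envelope sizes, between A and B): C10 = 28 × 40 mm.
Off by 3 mm total — nearest standard size.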